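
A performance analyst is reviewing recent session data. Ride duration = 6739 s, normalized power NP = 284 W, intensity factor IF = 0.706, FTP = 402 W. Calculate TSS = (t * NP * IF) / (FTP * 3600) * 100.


Numerator = 6739 * 284 * 0.706 = 1351196.456
Denominator = 402 * 3600 = 1447200
TSS = 1351196.456 / 1447200 * 100
= 93.37

93.37 TSS


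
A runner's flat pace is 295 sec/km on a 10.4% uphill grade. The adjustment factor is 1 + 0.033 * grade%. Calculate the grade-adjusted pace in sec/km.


Factor = 1 + 0.033 * 10.4 = 1.3432
Adjusted pace = 295 * 1.3432
= 396.24 sec/km

396.24 s/km


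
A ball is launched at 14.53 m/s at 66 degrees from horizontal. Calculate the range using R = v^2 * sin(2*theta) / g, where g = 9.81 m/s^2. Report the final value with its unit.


sin(2 * 66) = sin(132) = 0.743145
v^2 = 14.53^2 = 211.1209
R = 211.1209 * 0.743145 / 9.81
= 15.993 m

15.993 m


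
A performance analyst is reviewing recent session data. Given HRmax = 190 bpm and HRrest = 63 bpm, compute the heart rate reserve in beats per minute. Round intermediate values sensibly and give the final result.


Heart rate reserve = maximum HR minus resting HR
HRR = 190 - 63 = 127 bpm

127 bpm


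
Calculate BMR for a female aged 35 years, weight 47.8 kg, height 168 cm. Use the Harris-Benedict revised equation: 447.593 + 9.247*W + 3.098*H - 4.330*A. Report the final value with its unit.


Substituting values:
W term = 9.247 * 47.8 = 442.0066
H term = 3.098 * 168 = 520.464
A term = 4.330 * 35 = 151.55
BMR = 1258.51 kcal/day

1258.51 kcal/day


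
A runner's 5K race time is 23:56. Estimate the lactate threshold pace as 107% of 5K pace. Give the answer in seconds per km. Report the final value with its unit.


Total race time = 23*60 + 56 = 1436 seconds
5K pace = 1436 / 5 = 287.2 sec/km
LT pace = 287.2 * 1.07 = 307.3 sec/km

307.3 s/km


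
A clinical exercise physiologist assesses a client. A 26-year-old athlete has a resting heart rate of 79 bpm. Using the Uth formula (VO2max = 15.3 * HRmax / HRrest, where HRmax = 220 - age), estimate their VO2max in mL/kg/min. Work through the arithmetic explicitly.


HRmax = 220 - 26 = 194 bpm
Ratio = HRmax / HRrest = 194 / 79 = 2.4557
VO2max = 15.3 * 2.4557 = 37.57 mL/kg/min

37.57 mL/kg/min


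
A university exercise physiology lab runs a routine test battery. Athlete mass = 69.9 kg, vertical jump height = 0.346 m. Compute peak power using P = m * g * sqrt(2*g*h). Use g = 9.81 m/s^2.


sqrt(2 * 9.81 * 0.346) = sqrt(6.78852) = 2.605479 m/s
P = 69.9 * 9.81 * 2.605479
= 1786.63 W

1786.63 W


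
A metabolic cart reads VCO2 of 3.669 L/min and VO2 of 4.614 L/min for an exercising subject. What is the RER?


RER = VCO2 / VO2 = 3.669 / 4.614 = 0.7952

0.7952


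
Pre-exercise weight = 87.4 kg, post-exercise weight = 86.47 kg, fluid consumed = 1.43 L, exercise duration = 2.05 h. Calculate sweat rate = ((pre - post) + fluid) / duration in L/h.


Weight loss = 87.4 - 86.47 = 0.93 kg (approx L)
Total sweat = 0.93 + 1.43 = 2.36 L
Sweat rate = 2.36 / 2.05 = 1.151 L/h

1.151 L/h


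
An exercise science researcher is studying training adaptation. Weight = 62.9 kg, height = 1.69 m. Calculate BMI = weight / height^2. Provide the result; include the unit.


height^2 = 1.69^2 = 2.8561
BMI = 62.9 / 2.8561 = 22.02 kg/m^2

22.02 kg/m^2


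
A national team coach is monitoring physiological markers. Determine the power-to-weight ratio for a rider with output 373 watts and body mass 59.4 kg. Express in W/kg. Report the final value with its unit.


P/W = 373 / 59.4 = 6.279 W/kg

6.279 W/kg


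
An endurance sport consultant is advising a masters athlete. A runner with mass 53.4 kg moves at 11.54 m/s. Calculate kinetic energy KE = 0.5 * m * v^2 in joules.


v^2 = 11.54^2 = 133.1716
KE = 0.5 * 53.4 * 133.1716
= 3555.68 J

3555.68 J


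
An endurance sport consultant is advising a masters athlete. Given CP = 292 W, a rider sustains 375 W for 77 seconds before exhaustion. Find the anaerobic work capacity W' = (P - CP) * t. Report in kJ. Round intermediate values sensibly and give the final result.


Excess power = 375 - 292 = 83 W
Work above CP = 83 * 77 = 6391 J
W' = 6.391 kJ

6.391 kJ


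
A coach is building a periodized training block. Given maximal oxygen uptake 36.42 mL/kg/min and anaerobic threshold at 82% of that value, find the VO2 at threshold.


Percentage as decimal = 0.82
VO2 at AT = 36.42 * 0.82 = 29.86 mL/kg/min

29.86 mL/kg/min


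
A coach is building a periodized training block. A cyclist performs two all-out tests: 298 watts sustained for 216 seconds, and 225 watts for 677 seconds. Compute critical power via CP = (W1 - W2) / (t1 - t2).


W1 = P1 * t1 = 298 * 216 = 64368 J
W2 = P2 * t2 = 225 * 677 = 152325 J
CP = (64368 - 152325) / (216 - 677)
= 190.8 W

190.8 W


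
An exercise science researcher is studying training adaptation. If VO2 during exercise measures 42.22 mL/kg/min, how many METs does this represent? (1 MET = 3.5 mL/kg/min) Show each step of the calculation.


METs = VO2 / 3.5 = 42.22 / 3.5 = 12.06

12.06 METs


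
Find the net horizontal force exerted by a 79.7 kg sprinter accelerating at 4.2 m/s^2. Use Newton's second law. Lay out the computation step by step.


Newton's second law: F = m * a
F = 79.7 * 4.2 = 334.74 N

334.74 N


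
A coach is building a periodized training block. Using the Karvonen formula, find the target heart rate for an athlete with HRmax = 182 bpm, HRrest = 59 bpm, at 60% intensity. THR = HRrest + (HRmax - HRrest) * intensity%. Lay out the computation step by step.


HRR = 182 - 59 = 123
THR = 59 + 123 * 0.6
= 59 + 73.8
= 132.8 bpm

132.8 bpm


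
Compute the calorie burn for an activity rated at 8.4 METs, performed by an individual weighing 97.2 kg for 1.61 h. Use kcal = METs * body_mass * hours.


Product of METs and mass = 8.4 * 97.2 = 816.48
Total kcal = 816.48 * 1.61 = 1314.53 kcal

1314.53 kcal


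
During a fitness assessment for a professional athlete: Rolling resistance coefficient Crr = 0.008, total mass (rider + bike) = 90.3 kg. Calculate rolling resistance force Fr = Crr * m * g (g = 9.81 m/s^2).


Fr = Crr * m * g
= 0.008 * 90.3 * 9.81
= 7.087 N

7.087 N


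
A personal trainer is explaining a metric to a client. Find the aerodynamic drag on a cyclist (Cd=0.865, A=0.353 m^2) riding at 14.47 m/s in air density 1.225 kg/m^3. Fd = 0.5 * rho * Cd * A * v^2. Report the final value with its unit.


Fd = 0.5 * 1.225 * 0.865 * 0.353 * 14.47^2
= 0.5 * 1.225 * 0.865 * 0.353 * 209.3809
= 39.159 N

39.159 N


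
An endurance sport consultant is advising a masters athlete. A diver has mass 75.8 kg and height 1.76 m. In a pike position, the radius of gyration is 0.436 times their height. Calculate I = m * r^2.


r = 0.436 * 1.76 = 0.76736 m
I = m * r^2 = 75.8 * 0.588841 = 44.634 kg*m^2

44.634 kg*m^2


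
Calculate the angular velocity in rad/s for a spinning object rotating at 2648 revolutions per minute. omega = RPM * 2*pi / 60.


omega = RPM * 2*pi / 60
= 2648 * 6.28318531 / 60
= 277.298 rad/s

277.298 rad/s


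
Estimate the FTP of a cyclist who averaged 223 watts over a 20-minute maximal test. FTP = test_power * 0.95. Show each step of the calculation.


FTP = 223 * 0.95 = 211.85 W

211.85 W


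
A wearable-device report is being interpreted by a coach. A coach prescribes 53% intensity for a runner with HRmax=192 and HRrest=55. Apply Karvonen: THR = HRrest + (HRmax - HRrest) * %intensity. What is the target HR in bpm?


Heart rate reserve = 192 - 55 = 137
Intensity fraction = 53 / 100 = 0.53
THR = 55 + 137 * 0.53 = 127.61 bpm

127.61 bpm


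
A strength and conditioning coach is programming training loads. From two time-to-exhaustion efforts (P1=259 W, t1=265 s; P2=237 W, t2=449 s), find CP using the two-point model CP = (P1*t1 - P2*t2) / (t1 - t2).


Work in trial 1 = 68635 J
Work in trial 2 = 106413 J
Delta work = -37778 J
Delta time = -184 s
CP = -37778 / -184 = 205.32 W

205.32 W


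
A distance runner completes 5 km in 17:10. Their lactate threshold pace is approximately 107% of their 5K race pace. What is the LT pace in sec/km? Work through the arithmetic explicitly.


Convert to seconds: 17 min 10 s = 1030 s
Pace per km = 1030 / 5 = 206.0 s/km
LT pace = 206.0 * 1.07 = 220.42 s/km

220.42 s/km


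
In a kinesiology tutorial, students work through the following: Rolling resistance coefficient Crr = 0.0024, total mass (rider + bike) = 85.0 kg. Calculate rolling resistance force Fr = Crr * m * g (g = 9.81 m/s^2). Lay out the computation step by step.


Fr = Crr * m * g
= 0.0024 * 85.0 * 9.81
= 2.001 N

2.001 N


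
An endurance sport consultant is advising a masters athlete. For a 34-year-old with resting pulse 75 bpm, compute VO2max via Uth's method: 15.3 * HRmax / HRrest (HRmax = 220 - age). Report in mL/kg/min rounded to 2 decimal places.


Step 1: HRmax = 220 - 34 = 186 bpm
Step 2: Ratio = 186 / 75 = 2.48
Step 3: VO2max = 15.3 * 2.48 = 37.94 mL/kg/min

37.94 mL/kg/min


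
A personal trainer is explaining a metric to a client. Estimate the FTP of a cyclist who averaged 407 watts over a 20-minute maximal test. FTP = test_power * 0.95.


FTP = 407 * 0.95 = 386.65 W

386.65 W


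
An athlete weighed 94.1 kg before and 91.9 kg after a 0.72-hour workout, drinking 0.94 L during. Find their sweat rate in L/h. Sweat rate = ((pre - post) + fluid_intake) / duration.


Body mass change = 2.2 kg
Total sweat loss = 2.2 + 0.94 = 3.14 L
Rate = 3.14 / 0.72 = 4.361 L/h

4.361 L/h


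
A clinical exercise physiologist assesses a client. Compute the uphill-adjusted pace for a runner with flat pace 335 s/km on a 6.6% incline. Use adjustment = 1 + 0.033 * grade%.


Adjustment factor = 1 + 0.033 * 6.6 = 1.2178
Grade-adjusted pace = 335 * 1.2178 = 407.96 s/km

407.96 s/km


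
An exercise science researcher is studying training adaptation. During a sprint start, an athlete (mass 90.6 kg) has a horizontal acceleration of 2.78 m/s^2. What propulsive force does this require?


Propulsive force = mass * acceleration
= 90.6 kg * 2.78 m/s^2
= 251.87 N

251.87 N


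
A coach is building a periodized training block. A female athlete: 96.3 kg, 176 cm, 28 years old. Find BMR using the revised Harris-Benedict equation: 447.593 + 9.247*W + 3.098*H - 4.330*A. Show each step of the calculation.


Intercept = 447.593
Weight contribution = 9.247 * 96.3 = 890.4861
Height contribution = 3.098 * 176 = 545.248
Age contribution = 4.33 * 28 = 121.24
BMR = 447.593 + 890.4861 + 545.248 - 121.24
= 1762.09 kcal/day

1762.09 kcal/day


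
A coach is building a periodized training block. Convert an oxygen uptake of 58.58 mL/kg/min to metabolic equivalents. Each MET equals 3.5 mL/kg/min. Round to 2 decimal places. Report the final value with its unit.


One MET = 3.5 mL/kg/min
Number of METs = 58.58 / 3.5
= 16.74 METs

16.74 METs


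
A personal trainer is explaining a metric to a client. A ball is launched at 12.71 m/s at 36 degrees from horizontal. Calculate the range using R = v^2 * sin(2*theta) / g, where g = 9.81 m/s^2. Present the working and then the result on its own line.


sin(2 * 36) = sin(72) = 0.951057
v^2 = 12.71^2 = 161.5441
R = 161.5441 * 0.951057 / 9.81
= 15.661 m

15.661 m


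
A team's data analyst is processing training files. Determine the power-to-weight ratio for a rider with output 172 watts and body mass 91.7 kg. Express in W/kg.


P/W = 172 / 91.7 = 1.876 W/kg

1.876 W/kg


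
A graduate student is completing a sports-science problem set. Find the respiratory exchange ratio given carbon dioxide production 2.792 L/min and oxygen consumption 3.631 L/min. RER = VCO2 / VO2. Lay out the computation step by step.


VCO2 = 2.792 L/min
VO2 = 3.631 L/min
RER = 2.792 / 3.631 = 0.7689

0.7689


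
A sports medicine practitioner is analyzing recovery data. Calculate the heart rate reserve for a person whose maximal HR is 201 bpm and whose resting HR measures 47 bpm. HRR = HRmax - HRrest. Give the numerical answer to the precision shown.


HRmax = 201 bpm
HRrest = 47 bpm
HRR = 201 - 47 = 154 bpm

154 bpm


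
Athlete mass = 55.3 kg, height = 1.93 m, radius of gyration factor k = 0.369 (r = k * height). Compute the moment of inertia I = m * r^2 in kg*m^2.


r = k * height = 0.369 * 1.93 = 0.71217 m
r^2 = 0.71217^2 = 0.507186
I = 55.3 * 0.507186 = 28.047 kg*m^2

28.047 kg*m^2


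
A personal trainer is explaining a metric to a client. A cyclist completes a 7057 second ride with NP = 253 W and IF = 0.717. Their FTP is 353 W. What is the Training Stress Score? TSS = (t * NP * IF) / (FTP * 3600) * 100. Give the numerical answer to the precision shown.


t * NP * IF = 7057 * 253 * 0.717 = 1280146.857
FTP * 3600 = 1270800
TSS = (1280146.857 / 1270800) * 100 = 100.74

100.74 TSS


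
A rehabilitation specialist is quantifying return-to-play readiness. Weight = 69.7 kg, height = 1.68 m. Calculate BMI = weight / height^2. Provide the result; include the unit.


height^2 = 1.68^2 = 2.8224
BMI = 69.7 / 2.8224 = 24.7 kg/m^2

24.7 kg/m^2


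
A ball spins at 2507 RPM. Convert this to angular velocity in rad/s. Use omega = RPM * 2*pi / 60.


omega = 2507 * 2 * pi / 60
= 2507 * 6.28318531 / 60
= 15751.946 / 60
= 262.532 rad/s

262.532 rad/s


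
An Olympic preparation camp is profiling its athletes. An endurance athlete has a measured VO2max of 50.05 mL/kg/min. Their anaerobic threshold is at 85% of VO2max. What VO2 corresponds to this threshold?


Anaerobic threshold VO2 = VO2max * 85%
= 50.05 * 0.85
= 42.54 mL/kg/min

42.54 mL/kg/min


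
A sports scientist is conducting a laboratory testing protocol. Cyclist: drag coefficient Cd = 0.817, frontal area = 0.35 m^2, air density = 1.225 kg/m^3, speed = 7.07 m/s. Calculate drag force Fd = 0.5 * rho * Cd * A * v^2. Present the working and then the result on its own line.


v^2 = 7.07^2 = 49.9849
Fd = 0.5 * 1.225 * 0.817 * 0.35 * 49.9849
= 8.755 N

8.755 N


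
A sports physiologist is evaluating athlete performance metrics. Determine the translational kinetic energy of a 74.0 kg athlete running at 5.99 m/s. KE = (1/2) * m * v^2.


KE = 0.5 * m * v^2
= 0.5 * 74.0 * 5.99^2
= 0.5 * 74.0 * 35.8801
= 1327.56 J

1327.56 J


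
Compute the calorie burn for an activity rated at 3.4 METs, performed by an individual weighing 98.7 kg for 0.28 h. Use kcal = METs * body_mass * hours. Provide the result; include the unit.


Product of METs and mass = 3.4 * 98.7 = 335.58
Total kcal = 335.58 * 0.28 = 93.96 kcal

93.96 kcal


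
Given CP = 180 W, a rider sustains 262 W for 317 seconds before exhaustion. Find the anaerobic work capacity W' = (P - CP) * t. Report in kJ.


Excess power = 262 - 180 = 82 W
Work above CP = 82 * 317 = 25994 J
W' = 25.994 kJ

25.994 kJ


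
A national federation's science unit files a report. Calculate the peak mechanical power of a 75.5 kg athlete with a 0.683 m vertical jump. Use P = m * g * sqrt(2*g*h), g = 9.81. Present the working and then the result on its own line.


First, sqrt(2gh) = sqrt(2 * 9.81 * 0.683)
= sqrt(13.40046) = 3.660664 m/s
Power = 75.5 * 9.81 * 3.660664 = 2711.29 W

2711.29 W


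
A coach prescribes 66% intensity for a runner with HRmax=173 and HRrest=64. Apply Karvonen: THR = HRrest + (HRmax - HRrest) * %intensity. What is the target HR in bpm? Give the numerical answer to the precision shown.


Heart rate reserve = 173 - 64 = 109
Intensity fraction = 66 / 100 = 0.66
THR = 64 + 109 * 0.66 = 135.94 bpm

135.94 bpm


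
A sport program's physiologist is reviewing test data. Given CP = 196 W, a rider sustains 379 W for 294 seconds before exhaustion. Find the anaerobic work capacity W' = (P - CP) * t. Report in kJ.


Excess power = 379 - 196 = 183 W
Work above CP = 183 * 294 = 53802 J
W' = 53.802 kJ

53.802 kJ


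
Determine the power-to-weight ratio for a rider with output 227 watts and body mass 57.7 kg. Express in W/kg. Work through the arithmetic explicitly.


P/W = 227 / 57.7 = 3.934 W/kg

3.934 W/kg


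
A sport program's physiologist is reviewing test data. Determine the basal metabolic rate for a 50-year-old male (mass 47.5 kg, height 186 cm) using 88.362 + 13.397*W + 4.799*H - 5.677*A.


BMR = 88.362 + 13.397*47.5 + 4.799*186 - 5.677*50
= 1333.48 kcal/day

1333.48 kcal/day


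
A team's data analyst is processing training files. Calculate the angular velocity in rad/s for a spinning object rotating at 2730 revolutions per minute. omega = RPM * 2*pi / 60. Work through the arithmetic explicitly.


omega = RPM * 2*pi / 60
= 2730 * 6.28318531 / 60
= 285.885 rad/s

285.885 rad/s


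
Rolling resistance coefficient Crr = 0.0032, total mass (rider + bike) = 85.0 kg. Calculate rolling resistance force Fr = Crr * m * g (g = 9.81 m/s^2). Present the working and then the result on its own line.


Fr = Crr * m * g
= 0.0032 * 85.0 * 9.81
= 2.668 N

2.668 N


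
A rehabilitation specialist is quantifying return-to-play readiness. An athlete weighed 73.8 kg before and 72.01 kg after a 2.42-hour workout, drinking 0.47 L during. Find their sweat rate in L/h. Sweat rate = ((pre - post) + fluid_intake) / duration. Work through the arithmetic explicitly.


Body mass change = 1.79 kg
Total sweat loss = 1.79 + 0.47 = 2.26 L
Rate = 2.26 / 2.42 = 0.934 L/h

0.934 L/h


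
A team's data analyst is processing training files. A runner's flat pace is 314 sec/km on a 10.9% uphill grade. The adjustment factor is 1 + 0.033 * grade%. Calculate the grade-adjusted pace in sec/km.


Factor = 1 + 0.033 * 10.9 = 1.3597
Adjusted pace = 314 * 1.3597
= 426.95 sec/km

426.95 s/km


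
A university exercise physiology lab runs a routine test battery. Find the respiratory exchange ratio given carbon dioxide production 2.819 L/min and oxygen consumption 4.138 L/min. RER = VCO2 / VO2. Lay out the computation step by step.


VCO2 = 2.819 L/min
VO2 = 4.138 L/min
RER = 2.819 / 4.138 = 0.6812

0.6812


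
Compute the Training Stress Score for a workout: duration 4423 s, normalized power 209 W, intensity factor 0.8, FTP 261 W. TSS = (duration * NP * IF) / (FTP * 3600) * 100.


Product = 4423 * 209 * 0.8 = 739525.6
Base = 261 * 3600 = 939600
TSS = 739525.6 / 939600 * 100 = 78.71

78.71 TSS


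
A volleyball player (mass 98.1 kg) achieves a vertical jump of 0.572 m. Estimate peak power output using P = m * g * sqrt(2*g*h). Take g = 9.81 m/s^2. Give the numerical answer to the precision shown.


2 * g * h = 2 * 9.81 * 0.572 = 11.22264
sqrt(11.22264) = 3.350021 m/s
P = 98.1 * 9.81 * 3.350021 = 3223.93 W

3223.93 W


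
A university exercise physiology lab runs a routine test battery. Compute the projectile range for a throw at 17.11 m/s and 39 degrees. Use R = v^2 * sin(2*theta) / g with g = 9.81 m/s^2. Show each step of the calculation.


Two times the angle = 78 degrees
sin(78) = 0.978148
R = 292.7521 * 0.978148 / 9.81 = 29.19 m

29.19 m


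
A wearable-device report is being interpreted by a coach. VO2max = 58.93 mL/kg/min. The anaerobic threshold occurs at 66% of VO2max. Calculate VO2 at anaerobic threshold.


AT fraction = 66 / 100 = 0.66
AT VO2 = 58.93 * 0.66
= 38.89 mL/kg/min

38.89 mL/kg/min


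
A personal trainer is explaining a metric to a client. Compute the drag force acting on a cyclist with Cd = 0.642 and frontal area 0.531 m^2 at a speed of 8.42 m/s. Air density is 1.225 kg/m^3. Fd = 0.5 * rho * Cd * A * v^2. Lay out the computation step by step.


Step 1: v^2 = 70.8964
Step 2: Fd = 0.5 * 1.225 * 0.642 * 0.531 * 70.8964
= 14.803 N

14.803 N


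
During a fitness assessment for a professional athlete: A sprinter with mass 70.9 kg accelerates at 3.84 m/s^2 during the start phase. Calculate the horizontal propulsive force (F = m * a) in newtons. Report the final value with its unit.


F = m * a
= 70.9 * 3.84
= 272.26 N

272.26 N


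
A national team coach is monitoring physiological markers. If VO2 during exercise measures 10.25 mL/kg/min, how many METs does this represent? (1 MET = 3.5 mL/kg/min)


METs = VO2 / 3.5 = 10.25 / 3.5 = 2.93

2.93 METs


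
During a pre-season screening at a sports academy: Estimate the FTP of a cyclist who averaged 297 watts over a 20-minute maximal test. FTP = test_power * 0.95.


FTP = 297 * 0.95 = 282.15 W

282.15 W


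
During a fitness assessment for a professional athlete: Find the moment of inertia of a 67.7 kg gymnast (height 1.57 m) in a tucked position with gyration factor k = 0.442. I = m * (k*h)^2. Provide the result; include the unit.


Radius of gyration = 0.442 * 1.57 = 0.69394 m
I = 67.7 * 0.69394^2
= 67.7 * 0.481553
= 32.601 kg*m^2

32.601 kg*m^2


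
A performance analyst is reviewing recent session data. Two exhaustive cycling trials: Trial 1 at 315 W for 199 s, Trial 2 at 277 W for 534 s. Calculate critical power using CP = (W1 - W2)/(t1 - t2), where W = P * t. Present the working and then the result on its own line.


W1 = 315 * 199 = 62685 J
W2 = 277 * 534 = 147918 J
CP = (62685 - 147918) / (199 - 534)
= -85233 / -335
= 254.43 W

254.43 W


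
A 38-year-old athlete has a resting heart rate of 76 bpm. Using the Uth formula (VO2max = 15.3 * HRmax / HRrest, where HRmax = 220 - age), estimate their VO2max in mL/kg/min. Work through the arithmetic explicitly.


HRmax = 220 - 38 = 182 bpm
Ratio = HRmax / HRrest = 182 / 76 = 2.3947
VO2max = 15.3 * 2.3947 = 36.64 mL/kg/min

36.64 mL/kg/min


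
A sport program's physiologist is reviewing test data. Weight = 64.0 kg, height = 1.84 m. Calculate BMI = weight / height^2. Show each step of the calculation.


height^2 = 1.84^2 = 3.3856
BMI = 64.0 / 3.3856 = 18.9 kg/m^2

18.9 kg/m^2


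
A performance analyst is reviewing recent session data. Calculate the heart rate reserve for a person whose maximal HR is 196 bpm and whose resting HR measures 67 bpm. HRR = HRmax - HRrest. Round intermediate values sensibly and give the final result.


HRmax = 196 bpm
HRrest = 67 bpm
HRR = 196 - 67 = 129 bpm

129 bpm


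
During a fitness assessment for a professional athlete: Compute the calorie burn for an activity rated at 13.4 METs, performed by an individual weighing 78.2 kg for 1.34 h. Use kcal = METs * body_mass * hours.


Product of METs and mass = 13.4 * 78.2 = 1047.88
Total kcal = 1047.88 * 1.34 = 1404.16 kcal

1404.16 kcal


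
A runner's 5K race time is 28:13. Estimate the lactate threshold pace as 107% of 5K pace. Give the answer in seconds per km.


Total race time = 28*60 + 13 = 1693 seconds
5K pace = 1693 / 5 = 338.6 sec/km
LT pace = 338.6 * 1.07 = 362.3 sec/km

362.3 s/km


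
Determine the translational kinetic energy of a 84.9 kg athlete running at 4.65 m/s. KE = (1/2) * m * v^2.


KE = 0.5 * m * v^2
= 0.5 * 84.9 * 4.65^2
= 0.5 * 84.9 * 21.6225
= 917.88 J

917.88 J


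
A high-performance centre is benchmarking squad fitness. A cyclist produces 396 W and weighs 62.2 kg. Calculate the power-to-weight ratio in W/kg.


P/W = power / mass
= 396 / 62.2
= 6.367 W/kg

6.367 W/kg


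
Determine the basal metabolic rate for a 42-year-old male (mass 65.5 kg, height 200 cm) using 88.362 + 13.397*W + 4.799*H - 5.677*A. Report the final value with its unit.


BMR = 88.362 + 13.397*65.5 + 4.799*200 - 5.677*42
= 1687.23 kcal/day

1687.23 kcal/day


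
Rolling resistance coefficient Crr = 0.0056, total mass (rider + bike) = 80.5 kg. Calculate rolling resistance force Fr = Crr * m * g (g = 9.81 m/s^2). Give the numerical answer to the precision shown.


Fr = Crr * m * g
= 0.0056 * 80.5 * 9.81
= 4.422 N

4.422 N


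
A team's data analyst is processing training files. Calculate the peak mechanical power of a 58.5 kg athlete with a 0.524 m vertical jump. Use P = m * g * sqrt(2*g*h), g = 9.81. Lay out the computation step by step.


First, sqrt(2gh) = sqrt(2 * 9.81 * 0.524)
= sqrt(10.28088) = 3.206381 m/s
Power = 58.5 * 9.81 * 3.206381 = 1840.09 W

1840.09 W


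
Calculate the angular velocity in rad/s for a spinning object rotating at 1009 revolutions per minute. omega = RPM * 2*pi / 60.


omega = RPM * 2*pi / 60
= 1009 * 6.28318531 / 60
= 105.662 rad/s

105.662 rad/s


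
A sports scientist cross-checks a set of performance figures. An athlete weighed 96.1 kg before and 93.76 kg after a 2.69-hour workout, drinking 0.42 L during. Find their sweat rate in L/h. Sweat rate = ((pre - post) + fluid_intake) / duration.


Body mass change = 2.34 kg
Total sweat loss = 2.34 + 0.42 = 2.76 L
Rate = 2.76 / 2.69 = 1.026 L/h

1.026 L/h


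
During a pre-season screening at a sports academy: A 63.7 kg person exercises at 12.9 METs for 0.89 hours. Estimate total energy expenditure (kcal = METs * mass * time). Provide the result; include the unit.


Energy = METs * mass(kg) * time(h)
= 12.9 * 63.7 * 0.89
= 731.34 kcal

731.34 kcal


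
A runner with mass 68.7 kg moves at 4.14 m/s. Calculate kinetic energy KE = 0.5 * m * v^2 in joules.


v^2 = 4.14^2 = 17.1396
KE = 0.5 * 68.7 * 17.1396
= 588.75 J

588.75 J


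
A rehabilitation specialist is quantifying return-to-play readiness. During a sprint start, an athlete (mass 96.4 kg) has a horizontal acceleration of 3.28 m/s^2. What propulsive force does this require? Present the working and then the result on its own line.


Propulsive force = mass * acceleration
= 96.4 kg * 3.28 m/s^2
= 316.19 N

316.19 N


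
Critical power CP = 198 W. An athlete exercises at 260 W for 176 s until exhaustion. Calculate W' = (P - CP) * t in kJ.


P - CP = 260 - 198 = 62 W
W' = 62 * 176 = 10912 J
= 10912 / 1000 = 10.912 kJ

10.912 kJ


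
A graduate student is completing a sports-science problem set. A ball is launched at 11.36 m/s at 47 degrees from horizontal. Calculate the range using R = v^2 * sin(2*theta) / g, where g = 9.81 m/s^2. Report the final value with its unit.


sin(2 * 47) = sin(94) = 0.997564
v^2 = 11.36^2 = 129.0496
R = 129.0496 * 0.997564 / 9.81
= 13.123 m

13.123 m


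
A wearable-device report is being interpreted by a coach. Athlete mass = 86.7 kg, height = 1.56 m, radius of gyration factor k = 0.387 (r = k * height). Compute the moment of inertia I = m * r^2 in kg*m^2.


r = k * height = 0.387 * 1.56 = 0.60372 m
r^2 = 0.60372^2 = 0.364478
I = 86.7 * 0.364478 = 31.6 kg*m^2

31.6 kg*m^2


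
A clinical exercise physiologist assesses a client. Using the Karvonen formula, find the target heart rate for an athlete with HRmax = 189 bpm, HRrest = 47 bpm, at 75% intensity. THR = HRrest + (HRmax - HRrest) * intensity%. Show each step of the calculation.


HRR = 189 - 47 = 142
THR = 47 + 142 * 0.75
= 47 + 106.5
= 153.5 bpm

153.5 bpm


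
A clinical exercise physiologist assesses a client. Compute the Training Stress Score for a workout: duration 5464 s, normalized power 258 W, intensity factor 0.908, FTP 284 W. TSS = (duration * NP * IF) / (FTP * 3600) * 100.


Product = 5464 * 258 * 0.908 = 1280018.496
Base = 284 * 3600 = 1022400
TSS = 1280018.496 / 1022400 * 100 = 125.2

125.2 TSS


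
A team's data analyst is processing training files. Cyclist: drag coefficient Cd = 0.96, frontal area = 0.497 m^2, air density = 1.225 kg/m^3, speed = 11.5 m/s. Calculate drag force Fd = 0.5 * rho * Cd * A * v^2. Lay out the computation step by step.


v^2 = 11.5^2 = 132.25
Fd = 0.5 * 1.225 * 0.96 * 0.497 * 132.25
= 38.648 N

38.648 N


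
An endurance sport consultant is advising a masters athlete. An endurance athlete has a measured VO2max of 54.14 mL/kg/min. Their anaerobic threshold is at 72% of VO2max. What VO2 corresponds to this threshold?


Anaerobic threshold VO2 = VO2max * 72%
= 54.14 * 0.72
= 38.98 mL/kg/min

38.98 mL/kg/min


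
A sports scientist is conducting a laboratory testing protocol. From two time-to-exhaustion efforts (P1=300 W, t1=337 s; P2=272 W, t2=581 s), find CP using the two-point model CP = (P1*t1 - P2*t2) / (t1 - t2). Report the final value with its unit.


Work in trial 1 = 101100 J
Work in trial 2 = 158032 J
Delta work = -56932 J
Delta time = -244 s
CP = -56932 / -244 = 233.33 W

233.33 W


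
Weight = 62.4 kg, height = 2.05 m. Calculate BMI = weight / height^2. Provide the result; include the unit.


height^2 = 2.05^2 = 4.2025
BMI = 62.4 / 4.2025 = 14.85 kg/m^2

14.85 kg/m^2


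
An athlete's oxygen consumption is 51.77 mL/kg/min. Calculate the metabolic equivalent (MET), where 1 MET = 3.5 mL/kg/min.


MET = VO2 / 3.5
= 51.77 / 3.5
= 14.79 METs

14.79 METs


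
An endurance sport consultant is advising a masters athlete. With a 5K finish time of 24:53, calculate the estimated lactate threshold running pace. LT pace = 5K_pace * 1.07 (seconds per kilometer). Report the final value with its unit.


Race duration = 1493 s for 5 km
Average pace = 1493 / 5 = 298.6 s/km
LT pace = 298.6 * 1.07
= 319.5 s/km

319.5 s/km


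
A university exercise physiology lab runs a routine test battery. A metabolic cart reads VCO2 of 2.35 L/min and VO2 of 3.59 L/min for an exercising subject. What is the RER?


RER = VCO2 / VO2 = 2.35 / 3.59 = 0.6546

0.6546


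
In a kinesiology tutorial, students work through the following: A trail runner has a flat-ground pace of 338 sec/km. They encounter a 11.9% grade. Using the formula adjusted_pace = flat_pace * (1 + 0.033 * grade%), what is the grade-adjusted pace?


Grade factor = 1 + 0.033 * 11.9 = 1.3927
Adjusted = 338 * 1.3927 = 470.73 sec/km

470.73 s/km


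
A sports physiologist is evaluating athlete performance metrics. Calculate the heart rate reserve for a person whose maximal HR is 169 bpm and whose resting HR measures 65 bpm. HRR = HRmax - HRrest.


HRmax = 169 bpm
HRrest = 65 bpm
HRR = 169 - 65 = 104 bpm

104 bpm


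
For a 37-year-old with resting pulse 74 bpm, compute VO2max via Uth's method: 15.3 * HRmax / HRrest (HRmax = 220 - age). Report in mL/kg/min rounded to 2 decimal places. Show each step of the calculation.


Step 1: HRmax = 220 - 37 = 183 bpm
Step 2: Ratio = 183 / 74 = 2.473
Step 3: VO2max = 15.3 * 2.473 = 37.84 mL/kg/min

37.84 mL/kg/min


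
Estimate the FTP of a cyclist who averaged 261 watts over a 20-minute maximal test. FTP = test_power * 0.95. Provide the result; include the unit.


FTP = 261 * 0.95 = 247.95 W

247.95 W


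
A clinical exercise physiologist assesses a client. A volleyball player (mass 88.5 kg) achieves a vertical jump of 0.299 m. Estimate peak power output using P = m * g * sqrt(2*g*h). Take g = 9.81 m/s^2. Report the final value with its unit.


2 * g * h = 2 * 9.81 * 0.299 = 5.86638
sqrt(5.86638) = 2.422061 m/s
P = 88.5 * 9.81 * 2.422061 = 2102.8 W

2102.8 W


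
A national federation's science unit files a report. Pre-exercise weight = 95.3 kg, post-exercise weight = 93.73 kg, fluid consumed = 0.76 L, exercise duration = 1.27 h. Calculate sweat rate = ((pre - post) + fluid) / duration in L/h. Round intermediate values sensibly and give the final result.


Weight loss = 95.3 - 93.73 = 1.57 kg (approx L)
Total sweat = 1.57 + 0.76 = 2.33 L
Sweat rate = 2.33 / 1.27 = 1.835 L/h

1.835 L/h


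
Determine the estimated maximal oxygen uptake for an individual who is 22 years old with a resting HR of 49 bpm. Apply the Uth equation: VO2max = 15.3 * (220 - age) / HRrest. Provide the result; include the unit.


HRmax = 220 - 22 = 198
VO2max = 15.3 * (198 / 49)
= 15.3 * 4.0408
= 61.82 mL/kg/min

61.82 mL/kg/min


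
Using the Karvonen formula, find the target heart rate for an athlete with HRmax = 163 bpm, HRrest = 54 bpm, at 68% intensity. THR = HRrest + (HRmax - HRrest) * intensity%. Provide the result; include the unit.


HRR = 163 - 54 = 109
THR = 54 + 109 * 0.68
= 54 + 74.12
= 128.12 bpm

128.12 bpm


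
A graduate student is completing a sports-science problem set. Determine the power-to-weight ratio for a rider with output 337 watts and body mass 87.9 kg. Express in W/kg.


P/W = 337 / 87.9 = 3.834 W/kg

3.834 W/kg


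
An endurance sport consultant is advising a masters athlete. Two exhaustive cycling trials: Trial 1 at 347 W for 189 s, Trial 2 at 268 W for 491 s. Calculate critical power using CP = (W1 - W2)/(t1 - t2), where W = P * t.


W1 = 347 * 189 = 65583 J
W2 = 268 * 491 = 131588 J
CP = (65583 - 131588) / (189 - 491)
= -66005 / -302
= 218.56 W

218.56 W


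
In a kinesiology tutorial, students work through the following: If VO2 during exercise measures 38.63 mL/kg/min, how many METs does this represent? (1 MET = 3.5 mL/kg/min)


METs = VO2 / 3.5 = 38.63 / 3.5 = 11.04

11.04 METs


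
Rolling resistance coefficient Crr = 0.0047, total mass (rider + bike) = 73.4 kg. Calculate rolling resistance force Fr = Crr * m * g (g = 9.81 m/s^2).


Fr = Crr * m * g
= 0.0047 * 73.4 * 9.81
= 3.384 N

3.384 N


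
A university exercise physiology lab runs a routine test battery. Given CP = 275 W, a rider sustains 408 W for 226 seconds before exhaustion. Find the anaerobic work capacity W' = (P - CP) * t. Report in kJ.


Excess power = 408 - 275 = 133 W
Work above CP = 133 * 226 = 30058 J
W' = 30.058 kJ

30.058 kJ


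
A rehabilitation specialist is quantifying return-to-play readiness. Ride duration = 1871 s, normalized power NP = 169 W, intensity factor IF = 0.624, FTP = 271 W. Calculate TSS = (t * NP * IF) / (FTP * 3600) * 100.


Numerator = 1871 * 169 * 0.624 = 197308.176
Denominator = 271 * 3600 = 975600
TSS = 197308.176 / 975600 * 100
= 20.22

20.22 TSS


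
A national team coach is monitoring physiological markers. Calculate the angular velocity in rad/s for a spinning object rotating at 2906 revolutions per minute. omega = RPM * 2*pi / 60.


omega = RPM * 2*pi / 60
= 2906 * 6.28318531 / 60
= 304.316 rad/s

304.316 rad/s


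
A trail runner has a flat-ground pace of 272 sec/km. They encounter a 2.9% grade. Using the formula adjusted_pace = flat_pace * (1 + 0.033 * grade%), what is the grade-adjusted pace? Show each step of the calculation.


Grade factor = 1 + 0.033 * 2.9 = 1.0957
Adjusted = 272 * 1.0957 = 298.03 sec/km

298.03 s/km


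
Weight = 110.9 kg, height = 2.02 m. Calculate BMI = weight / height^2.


height^2 = 2.02^2 = 4.0804
BMI = 110.9 / 4.0804 = 27.18 kg/m^2

27.18 kg/m^2


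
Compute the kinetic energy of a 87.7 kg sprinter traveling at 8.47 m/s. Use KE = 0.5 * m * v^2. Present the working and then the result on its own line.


Velocity squared = 71.7409
KE = 0.5 * 87.7 * 71.7409 = 3145.84 J

3145.84 J


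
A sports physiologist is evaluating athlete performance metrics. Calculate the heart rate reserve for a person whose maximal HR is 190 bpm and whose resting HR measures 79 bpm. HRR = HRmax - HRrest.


HRmax = 190 bpm
HRrest = 79 bpm
HRR = 190 - 79 = 111 bpm

111 bpm


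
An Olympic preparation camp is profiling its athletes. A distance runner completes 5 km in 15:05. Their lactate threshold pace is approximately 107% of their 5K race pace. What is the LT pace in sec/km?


Convert to seconds: 15 min 5 s = 905 s
Pace per km = 905 / 5 = 181.0 s/km
LT pace = 181.0 * 1.07 = 193.67 s/km

193.67 s/km


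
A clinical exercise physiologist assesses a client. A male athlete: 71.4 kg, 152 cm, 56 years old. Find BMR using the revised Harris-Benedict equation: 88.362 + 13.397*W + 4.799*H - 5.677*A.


Intercept = 88.362
Weight contribution = 13.397 * 71.4 = 956.5458
Height contribution = 4.799 * 152 = 729.448
Age contribution = 5.677 * 56 = 317.912
BMR = 88.362 + 956.5458 + 729.448 - 317.912
= 1456.44 kcal/day

1456.44 kcal/day


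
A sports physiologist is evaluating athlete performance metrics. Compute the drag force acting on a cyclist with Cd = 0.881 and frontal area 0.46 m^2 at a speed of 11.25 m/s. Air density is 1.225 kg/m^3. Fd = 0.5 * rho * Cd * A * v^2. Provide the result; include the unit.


Step 1: v^2 = 126.5625
Step 2: Fd = 0.5 * 1.225 * 0.881 * 0.46 * 126.5625
= 31.416 N

31.416 N


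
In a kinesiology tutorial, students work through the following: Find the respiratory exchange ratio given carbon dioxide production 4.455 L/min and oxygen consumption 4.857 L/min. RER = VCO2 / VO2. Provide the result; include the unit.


VCO2 = 4.455 L/min
VO2 = 4.857 L/min
RER = 4.455 / 4.857 = 0.9172

0.9172


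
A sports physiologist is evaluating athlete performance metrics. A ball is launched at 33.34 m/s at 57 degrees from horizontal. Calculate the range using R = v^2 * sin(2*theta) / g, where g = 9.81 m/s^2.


sin(2 * 57) = sin(114) = 0.913545
v^2 = 33.34^2 = 1111.5556
R = 1111.5556 * 0.913545 / 9.81
= 103.512 m

103.512 m


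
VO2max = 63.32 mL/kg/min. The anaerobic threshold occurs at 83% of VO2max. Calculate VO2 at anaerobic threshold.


AT fraction = 83 / 100 = 0.83
AT VO2 = 63.32 * 0.83
= 52.56 mL/kg/min

52.56 mL/kg/min


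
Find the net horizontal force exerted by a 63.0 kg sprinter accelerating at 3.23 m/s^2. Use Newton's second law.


Newton's second law: F = m * a
F = 63.0 * 3.23 = 203.49 N

203.49 N


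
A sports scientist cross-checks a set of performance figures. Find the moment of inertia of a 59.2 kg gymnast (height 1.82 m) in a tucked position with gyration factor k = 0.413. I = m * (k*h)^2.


Radius of gyration = 0.413 * 1.82 = 0.75166 m
I = 59.2 * 0.75166^2
= 59.2 * 0.564993
= 33.448 kg*m^2

33.448 kg*m^2


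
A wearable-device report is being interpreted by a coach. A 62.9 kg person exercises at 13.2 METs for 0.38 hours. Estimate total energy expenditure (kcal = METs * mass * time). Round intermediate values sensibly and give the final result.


Energy = METs * mass(kg) * time(h)
= 13.2 * 62.9 * 0.38
= 315.51 kcal

315.51 kcal


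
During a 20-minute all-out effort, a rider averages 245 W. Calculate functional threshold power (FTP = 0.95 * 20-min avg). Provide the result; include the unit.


FTP = 0.95 * 245
= 232.75 W

232.75 W


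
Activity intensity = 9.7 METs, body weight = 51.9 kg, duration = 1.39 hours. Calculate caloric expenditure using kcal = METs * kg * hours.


kcal = 9.7 * 51.9 * 1.39
= 503.43 * 1.39
= 699.77 kcal

699.77 kcal


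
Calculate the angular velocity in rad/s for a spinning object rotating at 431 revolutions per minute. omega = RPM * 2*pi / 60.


omega = RPM * 2*pi / 60
= 431 * 6.28318531 / 60
= 45.134 rad/s

45.134 rad/s


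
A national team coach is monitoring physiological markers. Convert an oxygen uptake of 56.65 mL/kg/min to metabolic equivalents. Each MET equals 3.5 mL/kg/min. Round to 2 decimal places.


One MET = 3.5 mL/kg/min
Number of METs = 56.65 / 3.5
= 16.19 METs

16.19 METs


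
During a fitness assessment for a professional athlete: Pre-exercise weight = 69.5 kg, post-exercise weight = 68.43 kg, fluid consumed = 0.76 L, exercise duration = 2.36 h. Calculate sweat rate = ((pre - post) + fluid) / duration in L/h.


Weight loss = 69.5 - 68.43 = 1.07 kg (approx L)
Total sweat = 1.07 + 0.76 = 1.83 L
Sweat rate = 1.83 / 2.36 = 0.775 L/h

0.775 L/h


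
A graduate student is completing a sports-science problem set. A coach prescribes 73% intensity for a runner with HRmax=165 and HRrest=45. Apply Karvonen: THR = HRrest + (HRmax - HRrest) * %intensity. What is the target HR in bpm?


Heart rate reserve = 165 - 45 = 120
Intensity fraction = 73 / 100 = 0.73
THR = 45 + 120 * 0.73 = 132.6 bpm

132.6 bpm


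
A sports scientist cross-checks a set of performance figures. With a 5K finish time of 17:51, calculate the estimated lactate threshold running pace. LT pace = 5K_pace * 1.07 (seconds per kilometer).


Race duration = 1071 s for 5 km
Average pace = 1071 / 5 = 214.2 s/km
LT pace = 214.2 * 1.07
= 229.19 s/km

229.19 s/km


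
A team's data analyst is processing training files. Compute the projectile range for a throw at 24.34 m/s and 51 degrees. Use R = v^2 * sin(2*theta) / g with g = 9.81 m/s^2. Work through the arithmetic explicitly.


Two times the angle = 102 degrees
sin(102) = 0.978148
R = 592.4356 * 0.978148 / 9.81 = 59.071 m

59.071 m


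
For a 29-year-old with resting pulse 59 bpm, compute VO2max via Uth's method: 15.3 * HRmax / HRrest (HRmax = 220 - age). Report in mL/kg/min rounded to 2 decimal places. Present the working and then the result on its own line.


Step 1: HRmax = 220 - 29 = 191 bpm
Step 2: Ratio = 191 / 59 = 3.2373
Step 3: VO2max = 15.3 * 3.2373 = 49.53 mL/kg/min

49.53 mL/kg/min
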